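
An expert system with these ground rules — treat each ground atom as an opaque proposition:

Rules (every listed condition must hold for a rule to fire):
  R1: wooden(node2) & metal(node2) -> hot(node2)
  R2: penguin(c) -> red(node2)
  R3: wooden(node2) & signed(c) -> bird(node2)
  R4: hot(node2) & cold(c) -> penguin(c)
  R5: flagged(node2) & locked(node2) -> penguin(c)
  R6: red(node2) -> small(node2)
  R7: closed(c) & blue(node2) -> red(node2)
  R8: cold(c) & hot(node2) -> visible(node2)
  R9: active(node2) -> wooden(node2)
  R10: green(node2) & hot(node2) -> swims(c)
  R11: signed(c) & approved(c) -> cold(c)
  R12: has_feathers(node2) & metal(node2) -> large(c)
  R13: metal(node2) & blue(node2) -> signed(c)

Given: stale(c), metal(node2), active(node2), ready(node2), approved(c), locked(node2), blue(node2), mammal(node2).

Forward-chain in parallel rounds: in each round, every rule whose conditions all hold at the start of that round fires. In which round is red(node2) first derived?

4

Round 1: R9 [active(node2) -> wooden(node2)]; R13 [metal(node2) & blue(node2) -> signed(c)]. Adds wooden(node2), signed(c).
Round 2: R1 [wooden(node2) & metal(node2) -> hot(node2)]; R3 [wooden(node2) & signed(c) -> bird(node2)]; R11 [signed(c) & approved(c) -> cold(c)]. Adds hot(node2), bird(node2), cold(c).
Round 3: R4 [hot(node2) & cold(c) -> penguin(c)]; R8 [cold(c) & hot(node2) -> visible(node2)]. Adds penguin(c), visible(node2).
Round 4: R2 [penguin(c) -> red(node2)]. Adds red(node2).
red(node2) first appears in round 4.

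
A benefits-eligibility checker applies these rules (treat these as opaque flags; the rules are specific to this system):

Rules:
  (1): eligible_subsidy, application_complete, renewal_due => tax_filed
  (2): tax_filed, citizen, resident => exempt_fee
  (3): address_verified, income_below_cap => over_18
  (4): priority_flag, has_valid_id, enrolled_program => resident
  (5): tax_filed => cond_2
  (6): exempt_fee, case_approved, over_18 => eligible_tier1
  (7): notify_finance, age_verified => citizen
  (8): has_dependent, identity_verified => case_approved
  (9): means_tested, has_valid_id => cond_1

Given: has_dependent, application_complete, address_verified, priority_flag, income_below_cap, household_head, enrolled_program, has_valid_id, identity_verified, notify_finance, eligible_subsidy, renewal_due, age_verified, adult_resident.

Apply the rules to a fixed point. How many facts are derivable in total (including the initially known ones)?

Round 1 — (1), (3), (4), (7), (8), derive tax_filed, over_18, resident, citizen, case_approved.
Round 2 — (2), (5), derive exempt_fee, cond_2.
Round 3 — (6), derive eligible_tier1.
Closure: {address_verified, adult_resident, age_verified, application_complete, case_approved, citizen, cond_2, eligible_subsidy, eligible_tier1, enrolled_program, exempt_fee, has_dependent, has_valid_id, household_head, identity_verified, income_below_cap, notify_finance, over_18, priority_flag, renewal_due, resident, tax_filed} — 22 facts.

22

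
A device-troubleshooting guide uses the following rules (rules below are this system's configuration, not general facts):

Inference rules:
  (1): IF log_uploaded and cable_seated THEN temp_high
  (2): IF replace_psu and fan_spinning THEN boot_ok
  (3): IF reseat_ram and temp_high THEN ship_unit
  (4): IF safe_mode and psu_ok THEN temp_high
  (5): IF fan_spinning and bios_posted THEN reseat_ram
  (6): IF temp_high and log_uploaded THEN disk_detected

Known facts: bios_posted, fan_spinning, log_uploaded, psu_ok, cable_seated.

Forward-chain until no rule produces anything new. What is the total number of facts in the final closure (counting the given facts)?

9

Round 1 — (1), (5), derive temp_high, reseat_ram.
Round 2 — (3), (6), derive ship_unit, disk_detected.
Closure: {bios_posted, cable_seated, disk_detected, fan_spinning, log_uploaded, psu_ok, reseat_ram, ship_unit, temp_high} — 9 facts.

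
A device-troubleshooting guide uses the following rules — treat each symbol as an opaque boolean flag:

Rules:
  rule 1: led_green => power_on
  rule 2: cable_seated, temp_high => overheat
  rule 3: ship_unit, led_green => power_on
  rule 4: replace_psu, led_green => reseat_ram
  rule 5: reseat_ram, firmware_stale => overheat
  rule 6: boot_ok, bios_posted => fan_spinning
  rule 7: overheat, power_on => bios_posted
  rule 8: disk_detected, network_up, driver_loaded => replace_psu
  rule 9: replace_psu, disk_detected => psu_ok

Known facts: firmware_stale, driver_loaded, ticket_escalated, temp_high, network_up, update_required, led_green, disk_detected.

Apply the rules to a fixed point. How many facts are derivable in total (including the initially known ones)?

14

Round 1: rule 1 [led_green => power_on]; rule 8 [disk_detected, network_up, driver_loaded => replace_psu]. New: power_on, replace_psu.
Round 2: rule 4 [replace_psu, led_green => reseat_ram]; rule 9 [replace_psu, disk_detected => psu_ok]. New: reseat_ram, psu_ok.
Round 3: rule 5 [reseat_ram, firmware_stale => overheat]. New: overheat.
Round 4: rule 7 [overheat, power_on => bios_posted]. New: bios_posted.
Closure: {bios_posted, disk_detected, driver_loaded, firmware_stale, led_green, network_up, overheat, power_on, psu_ok, replace_psu, reseat_ram, temp_high, ticket_escalated, update_required} — 14 facts.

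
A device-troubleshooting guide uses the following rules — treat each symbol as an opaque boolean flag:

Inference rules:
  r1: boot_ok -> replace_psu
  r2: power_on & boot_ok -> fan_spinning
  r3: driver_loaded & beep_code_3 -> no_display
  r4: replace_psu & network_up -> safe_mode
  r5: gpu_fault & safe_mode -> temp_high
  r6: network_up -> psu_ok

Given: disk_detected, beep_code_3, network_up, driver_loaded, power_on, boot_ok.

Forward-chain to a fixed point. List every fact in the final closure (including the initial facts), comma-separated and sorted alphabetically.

Round 1 fires r1, r2, r3, r6, giving replace_psu, fan_spinning, no_display, psu_ok.
Round 2 fires r4, giving safe_mode.

beep_code_3, boot_ok, disk_detected, driver_loaded, fan_spinning, network_up, no_display, power_on, psu_ok, replace_psu, safe_mode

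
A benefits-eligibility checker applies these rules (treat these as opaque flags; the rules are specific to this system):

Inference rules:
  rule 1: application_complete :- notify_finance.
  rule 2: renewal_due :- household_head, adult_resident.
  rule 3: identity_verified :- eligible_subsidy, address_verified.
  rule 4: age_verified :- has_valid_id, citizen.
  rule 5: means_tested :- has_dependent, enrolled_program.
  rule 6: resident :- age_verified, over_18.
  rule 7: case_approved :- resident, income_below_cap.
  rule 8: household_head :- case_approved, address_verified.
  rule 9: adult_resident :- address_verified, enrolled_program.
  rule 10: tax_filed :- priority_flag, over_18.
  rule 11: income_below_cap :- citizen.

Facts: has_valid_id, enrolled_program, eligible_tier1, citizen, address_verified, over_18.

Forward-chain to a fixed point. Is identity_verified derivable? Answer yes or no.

Round 1: rule 4 [age_verified :- has_valid_id, citizen.]; rule 9 [adult_resident :- address_verified, enrolled_program.]; rule 11 [income_below_cap :- citizen.]. Adds age_verified, adult_resident, income_below_cap.
Round 2: rule 6 [resident :- age_verified, over_18.]. Adds resident.
Round 3: rule 7 [case_approved :- resident, income_below_cap.]. Adds case_approved.
Round 4: rule 8 [household_head :- case_approved, address_verified.]. Adds household_head.
Round 5: rule 2 [renewal_due :- household_head, adult_resident.]. Adds renewal_due.
Fixed point reached. identity_verified is concluded only by rule 3; rule 3 needs eligible_subsidy (never derived).

no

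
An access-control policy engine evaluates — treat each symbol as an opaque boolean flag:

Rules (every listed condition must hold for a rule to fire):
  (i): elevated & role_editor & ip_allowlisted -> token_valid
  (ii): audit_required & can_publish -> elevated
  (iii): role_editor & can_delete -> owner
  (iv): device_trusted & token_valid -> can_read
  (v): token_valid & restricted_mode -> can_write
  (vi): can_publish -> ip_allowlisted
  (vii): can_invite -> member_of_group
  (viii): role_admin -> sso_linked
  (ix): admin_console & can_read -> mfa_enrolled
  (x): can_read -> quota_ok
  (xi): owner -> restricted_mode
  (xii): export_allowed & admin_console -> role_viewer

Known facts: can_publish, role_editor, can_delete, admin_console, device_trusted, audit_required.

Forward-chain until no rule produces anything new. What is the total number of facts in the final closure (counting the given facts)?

15

[1] (ii) [audit_required & can_publish -> elevated]; (iii) [role_editor & can_delete -> owner]; (vi) [can_publish -> ip_allowlisted]. ⇒ new: elevated, owner, ip_allowlisted.
[2] (i) [elevated & role_editor & ip_allowlisted -> token_valid]; (xi) [owner -> restricted_mode]. ⇒ new: token_valid, restricted_mode.
[3] (iv) [device_trusted & token_valid -> can_read]; (v) [token_valid & restricted_mode -> can_write]. ⇒ new: can_read, can_write.
[4] (ix) [admin_console & can_read -> mfa_enrolled]; (x) [can_read -> quota_ok]. ⇒ new: mfa_enrolled, quota_ok.
Closure: {admin_console, audit_required, can_delete, can_publish, can_read, can_write, device_trusted, elevated, ip_allowlisted, mfa_enrolled, owner, quota_ok, restricted_mode, role_editor, token_valid} — 15 facts.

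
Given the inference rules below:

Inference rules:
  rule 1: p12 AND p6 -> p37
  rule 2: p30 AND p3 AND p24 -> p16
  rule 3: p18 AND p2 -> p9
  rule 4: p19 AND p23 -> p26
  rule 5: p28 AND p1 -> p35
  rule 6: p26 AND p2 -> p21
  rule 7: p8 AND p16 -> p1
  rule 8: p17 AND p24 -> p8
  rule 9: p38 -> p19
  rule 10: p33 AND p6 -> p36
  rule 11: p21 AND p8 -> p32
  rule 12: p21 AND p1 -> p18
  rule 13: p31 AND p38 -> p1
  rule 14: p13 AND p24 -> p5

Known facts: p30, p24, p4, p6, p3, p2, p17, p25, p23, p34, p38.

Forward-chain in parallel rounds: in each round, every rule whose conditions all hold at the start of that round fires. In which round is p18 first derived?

Round 1 fires rule 2, rule 8, rule 9, giving p16, p8, p19.
Round 2 fires rule 4, rule 7, giving p26, p1.
Round 3 fires rule 6, giving p21.
Round 4 fires rule 11, rule 12, giving p32, p18.
p18 first appears in round 4.

4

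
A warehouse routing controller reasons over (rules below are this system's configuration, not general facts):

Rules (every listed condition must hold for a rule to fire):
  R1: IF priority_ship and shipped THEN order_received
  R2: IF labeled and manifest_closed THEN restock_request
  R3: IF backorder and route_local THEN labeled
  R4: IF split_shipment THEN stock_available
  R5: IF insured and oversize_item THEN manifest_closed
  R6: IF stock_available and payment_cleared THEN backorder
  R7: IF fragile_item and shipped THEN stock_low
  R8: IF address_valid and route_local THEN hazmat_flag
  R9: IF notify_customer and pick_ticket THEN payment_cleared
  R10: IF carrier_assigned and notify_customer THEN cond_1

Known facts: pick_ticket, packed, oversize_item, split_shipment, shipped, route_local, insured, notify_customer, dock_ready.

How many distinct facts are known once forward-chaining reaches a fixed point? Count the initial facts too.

[1] R4 [IF split_shipment THEN stock_available]; R5 [IF insured and oversize_item THEN manifest_closed]; R9 [IF notify_customer and pick_ticket THEN payment_cleared]. ⇒ new: stock_available, manifest_closed, payment_cleared.
[2] R6 [IF stock_available and payment_cleared THEN backorder]. ⇒ new: backorder.
[3] R3 [IF backorder and route_local THEN labeled]. ⇒ new: labeled.
[4] R2 [IF labeled and manifest_closed THEN restock_request]. ⇒ new: restock_request.
Closure: {backorder, dock_ready, insured, labeled, manifest_closed, notify_customer, oversize_item, packed, payment_cleared, pick_ticket, restock_request, route_local, shipped, split_shipment, stock_available} — 15 facts.

15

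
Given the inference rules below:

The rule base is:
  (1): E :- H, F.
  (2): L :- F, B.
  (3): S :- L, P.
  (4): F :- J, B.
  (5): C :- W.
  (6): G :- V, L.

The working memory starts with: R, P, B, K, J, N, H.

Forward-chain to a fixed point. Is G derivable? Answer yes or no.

no

[1] (4) [F :- J, B.]. ⇒ new: F.
[2] (1) [E :- H, F.]; (2) [L :- F, B.]. ⇒ new: E, L.
[3] (3) [S :- L, P.]. ⇒ new: S.
Fixed point reached. G is concluded only by (6); (6) needs V (never derived).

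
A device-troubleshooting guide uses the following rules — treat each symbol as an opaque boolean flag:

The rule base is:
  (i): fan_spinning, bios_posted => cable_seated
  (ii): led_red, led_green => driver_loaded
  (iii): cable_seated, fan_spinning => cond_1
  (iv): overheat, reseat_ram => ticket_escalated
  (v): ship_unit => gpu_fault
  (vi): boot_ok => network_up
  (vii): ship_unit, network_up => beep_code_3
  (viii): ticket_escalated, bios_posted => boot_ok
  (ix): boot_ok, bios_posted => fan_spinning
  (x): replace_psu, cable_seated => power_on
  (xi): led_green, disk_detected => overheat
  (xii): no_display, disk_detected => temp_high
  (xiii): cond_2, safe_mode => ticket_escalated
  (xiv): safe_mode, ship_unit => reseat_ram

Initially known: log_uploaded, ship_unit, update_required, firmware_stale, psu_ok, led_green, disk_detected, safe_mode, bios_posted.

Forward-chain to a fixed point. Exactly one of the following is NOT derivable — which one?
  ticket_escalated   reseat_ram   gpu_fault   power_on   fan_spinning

Round 1 fires (v), (xi), (xiv), giving gpu_fault, overheat, reseat_ram.
Round 2 fires (iv), giving ticket_escalated.
Round 3 fires (viii), giving boot_ok.
Round 4 fires (vi), (ix), giving network_up, fan_spinning.
Round 5 fires (i), (vii), giving cable_seated, beep_code_3.
Round 6 fires (iii), giving cond_1.
Derived: ticket_escalated (round 2), fan_spinning (round 4), reseat_ram (round 1), gpu_fault (round 1). power_on never appears in any round.

power_on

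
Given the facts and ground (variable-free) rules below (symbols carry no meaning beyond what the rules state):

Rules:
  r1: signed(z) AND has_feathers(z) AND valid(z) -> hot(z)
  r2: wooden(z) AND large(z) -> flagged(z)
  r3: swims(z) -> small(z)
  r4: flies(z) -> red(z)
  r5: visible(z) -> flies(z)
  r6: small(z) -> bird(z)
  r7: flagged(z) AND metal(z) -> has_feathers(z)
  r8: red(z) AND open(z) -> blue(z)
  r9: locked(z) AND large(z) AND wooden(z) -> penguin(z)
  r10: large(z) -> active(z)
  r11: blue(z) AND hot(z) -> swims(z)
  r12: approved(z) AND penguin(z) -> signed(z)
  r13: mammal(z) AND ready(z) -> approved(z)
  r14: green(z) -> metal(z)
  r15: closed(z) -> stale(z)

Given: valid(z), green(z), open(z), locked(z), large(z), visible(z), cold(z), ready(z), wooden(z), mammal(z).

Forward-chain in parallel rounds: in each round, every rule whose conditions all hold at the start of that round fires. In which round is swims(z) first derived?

4

[1] r2 [wooden(z) AND large(z) -> flagged(z)]; r5 [visible(z) -> flies(z)]; r9 [locked(z) AND large(z) AND wooden(z) -> penguin(z)]; r10 [large(z) -> active(z)]; r13 [mammal(z) AND ready(z) -> approved(z)]; r14 [green(z) -> metal(z)]. ⇒ new: flagged(z), flies(z), penguin(z), active(z), approved(z), metal(z).
[2] r4 [flies(z) -> red(z)]; r7 [flagged(z) AND metal(z) -> has_feathers(z)]; r12 [approved(z) AND penguin(z) -> signed(z)]. ⇒ new: red(z), has_feathers(z), signed(z).
[3] r1 [signed(z) AND has_feathers(z) AND valid(z) -> hot(z)]; r8 [red(z) AND open(z) -> blue(z)]. ⇒ new: hot(z), blue(z).
[4] r11 [blue(z) AND hot(z) -> swims(z)]. ⇒ new: swims(z).
swims(z) first appears in round 4.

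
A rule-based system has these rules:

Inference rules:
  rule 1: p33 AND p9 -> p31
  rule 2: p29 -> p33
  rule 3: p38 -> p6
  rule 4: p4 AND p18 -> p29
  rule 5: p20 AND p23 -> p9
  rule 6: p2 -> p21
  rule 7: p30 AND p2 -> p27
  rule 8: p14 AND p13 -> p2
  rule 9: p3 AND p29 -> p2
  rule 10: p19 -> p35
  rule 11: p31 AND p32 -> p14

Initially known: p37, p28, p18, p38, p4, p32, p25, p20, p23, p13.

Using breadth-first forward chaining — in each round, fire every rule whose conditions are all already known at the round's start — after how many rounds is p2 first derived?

[1] rule 3 [p38 -> p6]; rule 4 [p4 AND p18 -> p29]; rule 5 [p20 AND p23 -> p9]. ⇒ new: p6, p29, p9.
[2] rule 2 [p29 -> p33]. ⇒ new: p33.
[3] rule 1 [p33 AND p9 -> p31]. ⇒ new: p31.
[4] rule 11 [p31 AND p32 -> p14]. ⇒ new: p14.
[5] rule 8 [p14 AND p13 -> p2]. ⇒ new: p2.
p2 first appears in round 5.

5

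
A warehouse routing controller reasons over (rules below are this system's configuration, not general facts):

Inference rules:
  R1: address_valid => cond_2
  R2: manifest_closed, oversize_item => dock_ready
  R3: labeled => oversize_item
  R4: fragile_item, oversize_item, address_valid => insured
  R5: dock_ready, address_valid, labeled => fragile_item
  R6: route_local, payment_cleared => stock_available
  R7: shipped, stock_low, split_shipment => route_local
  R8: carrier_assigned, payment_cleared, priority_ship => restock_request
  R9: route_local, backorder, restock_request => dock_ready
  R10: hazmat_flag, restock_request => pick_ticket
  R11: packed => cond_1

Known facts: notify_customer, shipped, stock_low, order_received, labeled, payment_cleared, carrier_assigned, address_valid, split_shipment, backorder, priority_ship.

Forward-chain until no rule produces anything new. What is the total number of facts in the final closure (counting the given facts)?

19

Round 1 fires R1, R3, R7, R8, giving cond_2, oversize_item, route_local, restock_request.
Round 2 fires R6, R9, giving stock_available, dock_ready.
Round 3 fires R5, giving fragile_item.
Round 4 fires R4, giving insured.
Closure: {address_valid, backorder, carrier_assigned, cond_2, dock_ready, fragile_item, insured, labeled, notify_customer, order_received, oversize_item, payment_cleared, priority_ship, restock_request, route_local, shipped, split_shipment, stock_available, stock_low} — 19 facts.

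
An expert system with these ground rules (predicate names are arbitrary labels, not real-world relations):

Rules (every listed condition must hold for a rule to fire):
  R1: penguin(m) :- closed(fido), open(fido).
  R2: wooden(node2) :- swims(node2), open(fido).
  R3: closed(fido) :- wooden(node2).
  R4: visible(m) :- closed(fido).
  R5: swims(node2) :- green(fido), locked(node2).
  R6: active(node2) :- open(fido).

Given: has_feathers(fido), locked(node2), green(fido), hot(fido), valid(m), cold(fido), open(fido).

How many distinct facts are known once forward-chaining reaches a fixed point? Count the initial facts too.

Round 1: R5 [swims(node2) :- green(fido), locked(node2).]; R6 [active(node2) :- open(fido).]. Adds swims(node2), active(node2).
Round 2: R2 [wooden(node2) :- swims(node2), open(fido).]. Adds wooden(node2).
Round 3: R3 [closed(fido) :- wooden(node2).]. Adds closed(fido).
Round 4: R1 [penguin(m) :- closed(fido), open(fido).]; R4 [visible(m) :- closed(fido).]. Adds penguin(m), visible(m).
Closure: {active(node2), closed(fido), cold(fido), green(fido), has_feathers(fido), hot(fido), locked(node2), open(fido), penguin(m), swims(node2), valid(m), visible(m), wooden(node2)} — 13 facts.

13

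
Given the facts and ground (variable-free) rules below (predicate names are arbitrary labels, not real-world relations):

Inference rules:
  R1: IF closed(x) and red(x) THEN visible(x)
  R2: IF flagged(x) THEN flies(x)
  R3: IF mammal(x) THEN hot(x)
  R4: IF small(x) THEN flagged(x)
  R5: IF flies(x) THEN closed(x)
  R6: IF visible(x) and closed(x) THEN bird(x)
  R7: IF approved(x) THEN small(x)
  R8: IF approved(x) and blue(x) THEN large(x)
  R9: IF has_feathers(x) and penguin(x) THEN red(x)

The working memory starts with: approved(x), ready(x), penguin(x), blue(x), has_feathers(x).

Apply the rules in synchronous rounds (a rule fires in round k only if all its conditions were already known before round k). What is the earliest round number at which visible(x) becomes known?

5

Round 1: R7 [IF approved(x) THEN small(x)]; R8 [IF approved(x) and blue(x) THEN large(x)]; R9 [IF has_feathers(x) and penguin(x) THEN red(x)]. Adds small(x), large(x), red(x).
Round 2: R4 [IF small(x) THEN flagged(x)]. Adds flagged(x).
Round 3: R2 [IF flagged(x) THEN flies(x)]. Adds flies(x).
Round 4: R5 [IF flies(x) THEN closed(x)]. Adds closed(x).
Round 5: R1 [IF closed(x) and red(x) THEN visible(x)]. Adds visible(x).
visible(x) first appears in round 5.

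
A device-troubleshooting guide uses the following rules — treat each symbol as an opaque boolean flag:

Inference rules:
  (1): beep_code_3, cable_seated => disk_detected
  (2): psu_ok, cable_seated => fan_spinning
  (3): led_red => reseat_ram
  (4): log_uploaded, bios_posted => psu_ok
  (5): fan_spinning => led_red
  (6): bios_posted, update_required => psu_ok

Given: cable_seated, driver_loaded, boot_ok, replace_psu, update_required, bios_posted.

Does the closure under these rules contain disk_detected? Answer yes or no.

[1] (6) [bios_posted, update_required => psu_ok]. ⇒ new: psu_ok.
[2] (2) [psu_ok, cable_seated => fan_spinning]. ⇒ new: fan_spinning.
[3] (5) [fan_spinning => led_red]. ⇒ new: led_red.
[4] (3) [led_red => reseat_ram]. ⇒ new: reseat_ram.
Fixed point reached. disk_detected is concluded only by (1); (1) needs beep_code_3 (never derived).

no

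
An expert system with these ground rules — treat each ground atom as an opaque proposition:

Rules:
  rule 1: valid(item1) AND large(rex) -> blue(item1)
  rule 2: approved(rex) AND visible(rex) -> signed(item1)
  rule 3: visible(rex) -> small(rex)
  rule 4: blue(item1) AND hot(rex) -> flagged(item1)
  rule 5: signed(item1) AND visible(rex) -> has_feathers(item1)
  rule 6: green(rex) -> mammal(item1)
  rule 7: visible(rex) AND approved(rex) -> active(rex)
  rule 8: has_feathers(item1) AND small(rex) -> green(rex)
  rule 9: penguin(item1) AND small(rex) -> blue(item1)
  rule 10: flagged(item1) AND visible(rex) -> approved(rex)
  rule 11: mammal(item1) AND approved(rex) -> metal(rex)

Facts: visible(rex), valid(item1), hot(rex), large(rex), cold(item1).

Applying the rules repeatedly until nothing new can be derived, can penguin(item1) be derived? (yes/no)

no

Round 1 fires rule 1, rule 3, giving blue(item1), small(rex).
Round 2 fires rule 4, giving flagged(item1).
Round 3 fires rule 10, giving approved(rex).
Round 4 fires rule 2, rule 7, giving signed(item1), active(rex).
Round 5 fires rule 5, giving has_feathers(item1).
Round 6 fires rule 8, giving green(rex).
Round 7 fires rule 6, giving mammal(item1).
Round 8 fires rule 11, giving metal(rex).
Fixed point reached. No rule has penguin(item1) as a consequent, and it is not given.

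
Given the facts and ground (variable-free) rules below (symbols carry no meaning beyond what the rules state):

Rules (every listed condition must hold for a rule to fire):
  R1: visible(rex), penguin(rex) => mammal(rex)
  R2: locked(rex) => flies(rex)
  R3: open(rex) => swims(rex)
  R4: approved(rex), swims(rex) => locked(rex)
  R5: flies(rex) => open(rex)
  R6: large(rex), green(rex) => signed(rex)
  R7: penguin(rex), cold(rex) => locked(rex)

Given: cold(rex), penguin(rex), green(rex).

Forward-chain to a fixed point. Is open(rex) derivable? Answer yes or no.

Round 1: R7 [penguin(rex), cold(rex) => locked(rex)]. Adds locked(rex).
Round 2: R2 [locked(rex) => flies(rex)]. Adds flies(rex).
Round 3: R5 [flies(rex) => open(rex)]. Adds open(rex).
Round 4: R3 [open(rex) => swims(rex)]. Adds swims(rex).
open(rex) appears in round 3, so it is derivable.

yes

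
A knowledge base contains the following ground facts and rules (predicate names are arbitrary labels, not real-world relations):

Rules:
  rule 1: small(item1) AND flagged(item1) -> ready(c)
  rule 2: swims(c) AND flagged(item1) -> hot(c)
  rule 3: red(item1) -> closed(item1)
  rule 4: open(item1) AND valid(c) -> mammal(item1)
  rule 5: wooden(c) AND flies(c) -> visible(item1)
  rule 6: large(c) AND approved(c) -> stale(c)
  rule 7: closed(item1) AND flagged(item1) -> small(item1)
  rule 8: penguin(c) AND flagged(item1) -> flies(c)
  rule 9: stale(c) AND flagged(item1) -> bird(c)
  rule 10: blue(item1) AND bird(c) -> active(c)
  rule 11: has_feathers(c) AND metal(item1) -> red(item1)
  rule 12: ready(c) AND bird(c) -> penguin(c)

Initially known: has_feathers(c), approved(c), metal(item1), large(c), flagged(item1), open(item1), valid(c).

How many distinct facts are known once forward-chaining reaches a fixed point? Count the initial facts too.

Round 1: rule 4 [open(item1) AND valid(c) -> mammal(item1)]; rule 6 [large(c) AND approved(c) -> stale(c)]; rule 11 [has_feathers(c) AND metal(item1) -> red(item1)]. Adds mammal(item1), stale(c), red(item1).
Round 2: rule 3 [red(item1) -> closed(item1)]; rule 9 [stale(c) AND flagged(item1) -> bird(c)]. Adds closed(item1), bird(c).
Round 3: rule 7 [closed(item1) AND flagged(item1) -> small(item1)]. Adds small(item1).
Round 4: rule 1 [small(item1) AND flagged(item1) -> ready(c)]. Adds ready(c).
Round 5: rule 12 [ready(c) AND bird(c) -> penguin(c)]. Adds penguin(c).
Round 6: rule 8 [penguin(c) AND flagged(item1) -> flies(c)]. Adds flies(c).
Closure: {approved(c), bird(c), closed(item1), flagged(item1), flies(c), has_feathers(c), large(c), mammal(item1), metal(item1), open(item1), penguin(c), ready(c), red(item1), small(item1), stale(c), valid(c)} — 16 facts.

16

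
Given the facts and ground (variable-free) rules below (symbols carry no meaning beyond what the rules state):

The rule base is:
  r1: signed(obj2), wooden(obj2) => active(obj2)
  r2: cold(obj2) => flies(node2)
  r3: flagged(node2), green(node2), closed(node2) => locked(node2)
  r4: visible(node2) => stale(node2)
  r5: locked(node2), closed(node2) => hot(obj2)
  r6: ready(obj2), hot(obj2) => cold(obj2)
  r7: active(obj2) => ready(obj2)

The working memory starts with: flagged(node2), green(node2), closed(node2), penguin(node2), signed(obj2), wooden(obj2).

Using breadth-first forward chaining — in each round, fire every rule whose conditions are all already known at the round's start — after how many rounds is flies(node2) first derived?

Round 1 — r1, r3, derive active(obj2), locked(node2).
Round 2 — r5, r7, derive hot(obj2), ready(obj2).
Round 3 — r6, derive cold(obj2).
Round 4 — r2, derive flies(node2).
flies(node2) first appears in round 4.

4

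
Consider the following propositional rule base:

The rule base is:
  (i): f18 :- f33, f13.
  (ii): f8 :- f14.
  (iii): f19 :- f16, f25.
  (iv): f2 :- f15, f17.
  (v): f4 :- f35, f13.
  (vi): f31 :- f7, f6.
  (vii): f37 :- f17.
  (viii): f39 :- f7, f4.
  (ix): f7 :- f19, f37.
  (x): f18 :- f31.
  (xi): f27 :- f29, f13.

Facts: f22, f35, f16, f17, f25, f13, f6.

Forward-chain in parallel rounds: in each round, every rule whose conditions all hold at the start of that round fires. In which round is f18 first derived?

Round 1: (iii) [f19 :- f16, f25.]; (v) [f4 :- f35, f13.]; (vii) [f37 :- f17.]. New: f19, f4, f37.
Round 2: (ix) [f7 :- f19, f37.]. New: f7.
Round 3: (vi) [f31 :- f7, f6.]; (viii) [f39 :- f7, f4.]. New: f31, f39.
Round 4: (x) [f18 :- f31.]. New: f18.
f18 first appears in round 4.

4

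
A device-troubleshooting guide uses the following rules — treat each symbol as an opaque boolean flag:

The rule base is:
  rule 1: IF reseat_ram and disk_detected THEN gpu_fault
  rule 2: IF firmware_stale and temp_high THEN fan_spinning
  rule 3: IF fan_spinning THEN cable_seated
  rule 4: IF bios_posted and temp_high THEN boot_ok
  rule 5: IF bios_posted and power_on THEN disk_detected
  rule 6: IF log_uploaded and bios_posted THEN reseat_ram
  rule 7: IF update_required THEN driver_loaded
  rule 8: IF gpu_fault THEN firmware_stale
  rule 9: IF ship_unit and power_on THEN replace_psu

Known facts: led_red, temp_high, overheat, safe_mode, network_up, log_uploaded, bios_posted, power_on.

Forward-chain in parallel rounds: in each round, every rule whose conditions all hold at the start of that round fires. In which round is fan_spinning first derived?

4

Round 1: rule 4 [IF bios_posted and temp_high THEN boot_ok]; rule 5 [IF bios_posted and power_on THEN disk_detected]; rule 6 [IF log_uploaded and bios_posted THEN reseat_ram]. New: boot_ok, disk_detected, reseat_ram.
Round 2: rule 1 [IF reseat_ram and disk_detected THEN gpu_fault]. New: gpu_fault.
Round 3: rule 8 [IF gpu_fault THEN firmware_stale]. New: firmware_stale.
Round 4: rule 2 [IF firmware_stale and temp_high THEN fan_spinning]. New: fan_spinning.
fan_spinning first appears in round 4.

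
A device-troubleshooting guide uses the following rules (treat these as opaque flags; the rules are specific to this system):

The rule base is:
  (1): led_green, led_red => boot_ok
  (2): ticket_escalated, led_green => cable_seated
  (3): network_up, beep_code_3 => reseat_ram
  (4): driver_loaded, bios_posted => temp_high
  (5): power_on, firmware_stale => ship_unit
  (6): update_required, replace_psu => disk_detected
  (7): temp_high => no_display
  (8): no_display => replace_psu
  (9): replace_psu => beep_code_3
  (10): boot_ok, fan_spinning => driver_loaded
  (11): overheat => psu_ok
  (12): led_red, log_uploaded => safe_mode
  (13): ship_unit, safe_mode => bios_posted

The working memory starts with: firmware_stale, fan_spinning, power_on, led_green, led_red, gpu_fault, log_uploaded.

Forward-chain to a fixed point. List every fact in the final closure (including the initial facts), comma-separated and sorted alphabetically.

beep_code_3, bios_posted, boot_ok, driver_loaded, fan_spinning, firmware_stale, gpu_fault, led_green, led_red, log_uploaded, no_display, power_on, replace_psu, safe_mode, ship_unit, temp_high

Round 1 — (1), (5), (12), derive boot_ok, ship_unit, safe_mode.
Round 2 — (10), (13), derive driver_loaded, bios_posted.
Round 3 — (4), derive temp_high.
Round 4 — (7), derive no_display.
Round 5 — (8), derive replace_psu.
Round 6 — (9), derive beep_code_3.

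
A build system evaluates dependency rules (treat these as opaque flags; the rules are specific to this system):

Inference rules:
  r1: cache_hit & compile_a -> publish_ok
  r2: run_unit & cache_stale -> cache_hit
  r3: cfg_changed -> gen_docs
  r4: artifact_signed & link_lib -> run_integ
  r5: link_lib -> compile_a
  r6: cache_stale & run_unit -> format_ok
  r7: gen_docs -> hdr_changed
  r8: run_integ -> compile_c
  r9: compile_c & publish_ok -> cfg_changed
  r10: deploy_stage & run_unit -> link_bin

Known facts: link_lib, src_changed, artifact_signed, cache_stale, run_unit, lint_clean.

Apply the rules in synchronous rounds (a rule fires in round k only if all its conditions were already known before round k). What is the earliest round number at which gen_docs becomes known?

4

Round 1 fires r2, r4, r5, r6, giving cache_hit, run_integ, compile_a, format_ok.
Round 2 fires r1, r8, giving publish_ok, compile_c.
Round 3 fires r9, giving cfg_changed.
Round 4 fires r3, giving gen_docs.
gen_docs first appears in round 4.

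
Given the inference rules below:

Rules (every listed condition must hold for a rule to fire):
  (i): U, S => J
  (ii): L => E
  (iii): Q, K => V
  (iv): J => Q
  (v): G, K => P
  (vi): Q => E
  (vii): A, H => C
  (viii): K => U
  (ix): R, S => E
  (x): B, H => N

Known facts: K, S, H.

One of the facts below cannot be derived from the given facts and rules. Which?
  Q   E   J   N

N

Round 1 fires (viii), giving U.
Round 2 fires (i), giving J.
Round 3 fires (iv), giving Q.
Round 4 fires (iii), (vi), giving V, E.
Derived: J (round 2), E (round 4), Q (round 3). N never appears in any round.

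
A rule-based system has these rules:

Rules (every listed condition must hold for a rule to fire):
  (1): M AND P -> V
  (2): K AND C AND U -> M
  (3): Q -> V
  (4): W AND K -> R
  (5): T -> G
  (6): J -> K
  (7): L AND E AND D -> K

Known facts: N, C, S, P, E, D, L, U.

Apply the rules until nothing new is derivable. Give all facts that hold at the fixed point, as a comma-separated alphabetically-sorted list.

C, D, E, K, L, M, N, P, S, U, V

Round 1 — (7), derive K.
Round 2 — (2), derive M.
Round 3 — (1), derive V.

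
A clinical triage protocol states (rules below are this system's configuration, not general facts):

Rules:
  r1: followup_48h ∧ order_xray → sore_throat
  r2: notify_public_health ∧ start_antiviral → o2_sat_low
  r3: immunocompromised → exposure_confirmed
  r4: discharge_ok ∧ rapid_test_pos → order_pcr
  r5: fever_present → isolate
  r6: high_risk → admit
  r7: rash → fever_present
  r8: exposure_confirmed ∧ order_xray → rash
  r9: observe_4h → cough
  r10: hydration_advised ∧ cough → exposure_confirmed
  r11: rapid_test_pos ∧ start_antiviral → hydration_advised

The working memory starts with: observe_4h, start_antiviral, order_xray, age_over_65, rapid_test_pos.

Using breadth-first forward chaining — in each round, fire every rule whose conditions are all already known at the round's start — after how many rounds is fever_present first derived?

4

Round 1: r9 [observe_4h → cough]; r11 [rapid_test_pos ∧ start_antiviral → hydration_advised]. Adds cough, hydration_advised.
Round 2: r10 [hydration_advised ∧ cough → exposure_confirmed]. Adds exposure_confirmed.
Round 3: r8 [exposure_confirmed ∧ order_xray → rash]. Adds rash.
Round 4: r7 [rash → fever_present]. Adds fever_present.
fever_present first appears in round 4.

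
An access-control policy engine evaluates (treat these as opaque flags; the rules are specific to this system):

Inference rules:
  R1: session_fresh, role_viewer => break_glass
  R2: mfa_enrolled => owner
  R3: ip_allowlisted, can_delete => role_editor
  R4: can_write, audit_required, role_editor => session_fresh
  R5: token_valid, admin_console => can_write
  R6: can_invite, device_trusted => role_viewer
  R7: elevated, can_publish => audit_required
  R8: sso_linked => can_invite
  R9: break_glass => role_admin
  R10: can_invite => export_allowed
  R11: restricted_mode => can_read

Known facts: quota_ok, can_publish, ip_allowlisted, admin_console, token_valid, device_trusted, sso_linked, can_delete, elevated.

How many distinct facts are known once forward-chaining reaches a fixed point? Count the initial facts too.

18

Round 1 fires R3, R5, R7, R8, giving role_editor, can_write, audit_required, can_invite.
Round 2 fires R4, R6, R10, giving session_fresh, role_viewer, export_allowed.
Round 3 fires R1, giving break_glass.
Round 4 fires R9, giving role_admin.
Closure: {admin_console, audit_required, break_glass, can_delete, can_invite, can_publish, can_write, device_trusted, elevated, export_allowed, ip_allowlisted, quota_ok, role_admin, role_editor, role_viewer, session_fresh, sso_linked, token_valid} — 18 facts.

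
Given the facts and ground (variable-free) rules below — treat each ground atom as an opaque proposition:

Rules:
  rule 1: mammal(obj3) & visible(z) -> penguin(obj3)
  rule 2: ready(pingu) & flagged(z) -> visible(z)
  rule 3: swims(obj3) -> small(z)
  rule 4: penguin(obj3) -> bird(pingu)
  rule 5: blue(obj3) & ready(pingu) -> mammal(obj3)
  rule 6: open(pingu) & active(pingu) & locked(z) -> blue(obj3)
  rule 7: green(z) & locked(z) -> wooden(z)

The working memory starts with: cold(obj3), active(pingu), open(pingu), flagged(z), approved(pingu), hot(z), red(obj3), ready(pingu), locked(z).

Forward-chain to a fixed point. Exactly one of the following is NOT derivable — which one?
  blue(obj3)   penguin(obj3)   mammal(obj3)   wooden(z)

wooden(z)

Round 1 fires rule 2, rule 6, giving visible(z), blue(obj3).
Round 2 fires rule 5, giving mammal(obj3).
Round 3 fires rule 1, giving penguin(obj3).
Round 4 fires rule 4, giving bird(pingu).
Derived: penguin(obj3) (round 3), blue(obj3) (round 1), mammal(obj3) (round 2). wooden(z) never appears in any round.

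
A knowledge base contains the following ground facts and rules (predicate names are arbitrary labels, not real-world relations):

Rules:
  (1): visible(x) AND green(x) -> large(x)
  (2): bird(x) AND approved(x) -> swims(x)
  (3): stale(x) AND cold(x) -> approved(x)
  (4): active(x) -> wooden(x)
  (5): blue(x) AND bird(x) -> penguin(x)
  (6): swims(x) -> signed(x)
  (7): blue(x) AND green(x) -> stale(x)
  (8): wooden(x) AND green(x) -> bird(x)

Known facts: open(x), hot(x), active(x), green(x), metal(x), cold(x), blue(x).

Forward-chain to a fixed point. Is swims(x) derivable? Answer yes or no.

Round 1: (4) [active(x) -> wooden(x)]; (7) [blue(x) AND green(x) -> stale(x)]. Adds wooden(x), stale(x).
Round 2: (3) [stale(x) AND cold(x) -> approved(x)]; (8) [wooden(x) AND green(x) -> bird(x)]. Adds approved(x), bird(x).
Round 3: (2) [bird(x) AND approved(x) -> swims(x)]; (5) [blue(x) AND bird(x) -> penguin(x)]. Adds swims(x), penguin(x).
Round 4: (6) [swims(x) -> signed(x)]. Adds signed(x).
swims(x) appears in round 3, so it is derivable.

yes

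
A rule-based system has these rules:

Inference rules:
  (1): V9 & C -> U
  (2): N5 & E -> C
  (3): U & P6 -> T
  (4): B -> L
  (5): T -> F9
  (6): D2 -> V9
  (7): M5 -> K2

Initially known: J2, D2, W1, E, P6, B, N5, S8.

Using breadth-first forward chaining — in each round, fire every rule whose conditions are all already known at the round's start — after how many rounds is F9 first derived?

4

Round 1 fires (2), (4), (6), giving C, L, V9.
Round 2 fires (1), giving U.
Round 3 fires (3), giving T.
Round 4 fires (5), giving F9.
F9 first appears in round 4.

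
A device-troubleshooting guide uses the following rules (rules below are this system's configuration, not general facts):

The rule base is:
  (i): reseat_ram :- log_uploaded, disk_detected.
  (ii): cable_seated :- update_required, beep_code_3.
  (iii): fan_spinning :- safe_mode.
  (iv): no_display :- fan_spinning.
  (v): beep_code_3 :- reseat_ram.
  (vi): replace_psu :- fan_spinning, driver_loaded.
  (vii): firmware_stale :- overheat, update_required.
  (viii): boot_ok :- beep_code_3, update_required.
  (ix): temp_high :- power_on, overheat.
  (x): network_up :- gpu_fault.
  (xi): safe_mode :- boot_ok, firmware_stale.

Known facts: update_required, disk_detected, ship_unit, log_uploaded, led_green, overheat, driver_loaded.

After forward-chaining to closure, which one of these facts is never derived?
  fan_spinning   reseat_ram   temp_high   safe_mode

Round 1 — (i), (vii), derive reseat_ram, firmware_stale.
Round 2 — (v), derive beep_code_3.
Round 3 — (ii), (viii), derive cable_seated, boot_ok.
Round 4 — (xi), derive safe_mode.
Round 5 — (iii), derive fan_spinning.
Round 6 — (iv), (vi), derive no_display, replace_psu.
Derived: safe_mode (round 4), fan_spinning (round 5), reseat_ram (round 1). temp_high never appears in any round.

temp_high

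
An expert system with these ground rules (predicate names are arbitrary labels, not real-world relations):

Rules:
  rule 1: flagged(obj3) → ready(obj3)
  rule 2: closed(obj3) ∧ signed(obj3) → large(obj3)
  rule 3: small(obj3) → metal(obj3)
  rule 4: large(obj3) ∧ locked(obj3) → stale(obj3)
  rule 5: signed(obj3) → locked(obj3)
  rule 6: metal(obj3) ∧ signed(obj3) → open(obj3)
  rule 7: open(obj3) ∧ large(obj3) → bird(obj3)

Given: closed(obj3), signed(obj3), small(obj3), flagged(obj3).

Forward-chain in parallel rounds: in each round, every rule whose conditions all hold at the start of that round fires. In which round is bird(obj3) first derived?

3

Round 1: rule 1 [flagged(obj3) → ready(obj3)]; rule 2 [closed(obj3) ∧ signed(obj3) → large(obj3)]; rule 3 [small(obj3) → metal(obj3)]; rule 5 [signed(obj3) → locked(obj3)]. Adds ready(obj3), large(obj3), metal(obj3), locked(obj3).
Round 2: rule 4 [large(obj3) ∧ locked(obj3) → stale(obj3)]; rule 6 [metal(obj3) ∧ signed(obj3) → open(obj3)]. Adds stale(obj3), open(obj3).
Round 3: rule 7 [open(obj3) ∧ large(obj3) → bird(obj3)]. Adds bird(obj3).
bird(obj3) first appears in round 3.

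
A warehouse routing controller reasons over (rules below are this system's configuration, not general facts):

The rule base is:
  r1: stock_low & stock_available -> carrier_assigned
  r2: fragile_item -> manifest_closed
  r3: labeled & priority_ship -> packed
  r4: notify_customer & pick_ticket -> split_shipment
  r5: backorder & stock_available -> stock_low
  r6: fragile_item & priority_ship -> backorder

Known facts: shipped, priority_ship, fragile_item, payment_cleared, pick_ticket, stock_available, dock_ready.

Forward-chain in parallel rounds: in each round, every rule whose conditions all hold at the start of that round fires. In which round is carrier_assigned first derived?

Round 1 — r2, r6, derive manifest_closed, backorder.
Round 2 — r5, derive stock_low.
Round 3 — r1, derive carrier_assigned.
carrier_assigned first appears in round 3.

3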